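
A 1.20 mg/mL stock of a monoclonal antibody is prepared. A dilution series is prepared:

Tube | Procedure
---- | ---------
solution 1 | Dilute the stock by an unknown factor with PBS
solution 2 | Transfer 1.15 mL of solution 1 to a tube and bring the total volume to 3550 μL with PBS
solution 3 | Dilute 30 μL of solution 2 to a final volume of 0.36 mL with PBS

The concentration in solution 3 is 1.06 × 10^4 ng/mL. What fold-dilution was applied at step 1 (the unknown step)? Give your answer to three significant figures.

Step 1: unknown factor x
Step 2: 1.15 mL brought to 3550 μL → factor 3.55/1.15 = 3.087
Step 3: 30 μL brought to 0.36 mL → factor 360/30 = 12
Product of known-step factors = 37.043
Overall factor = 1.20 mg/mL / (1.06 × 10^4 ng/mL) = 113.21
x = 113.21 / 37.043 = 3.06

3.06-fold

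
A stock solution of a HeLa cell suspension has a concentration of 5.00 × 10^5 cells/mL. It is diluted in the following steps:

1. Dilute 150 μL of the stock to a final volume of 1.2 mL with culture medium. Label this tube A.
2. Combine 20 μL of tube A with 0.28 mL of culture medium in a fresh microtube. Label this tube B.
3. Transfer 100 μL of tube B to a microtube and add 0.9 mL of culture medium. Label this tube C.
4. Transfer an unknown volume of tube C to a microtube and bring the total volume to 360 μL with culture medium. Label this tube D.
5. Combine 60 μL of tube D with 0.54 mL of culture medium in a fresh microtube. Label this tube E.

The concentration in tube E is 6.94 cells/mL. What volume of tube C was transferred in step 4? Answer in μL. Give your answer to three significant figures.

60.0 μL

Step 1: 150 μL brought to 1.2 mL → factor 1200/150 = 8
Step 2: 20 μL + 0.28 mL = 300 μL total → factor 300/20 = 15
Step 3: 100 μL + 0.9 mL = 1000 μL total → factor 1000/100 = 10
Step 4: v brought to 360 μL → factor = 360 μL/v
Step 5: 60 μL + 0.54 mL = 600 μL total → factor 600/60 = 10
Product of known-step factors = 12000
Overall factor = 5.00 × 10^5 cells/mL / (6.94 cells/mL) = 72046
Step-4 factor = 72046 / 12000 = 6.0038
v = 360 μL / 6.0038 = 60.0 μL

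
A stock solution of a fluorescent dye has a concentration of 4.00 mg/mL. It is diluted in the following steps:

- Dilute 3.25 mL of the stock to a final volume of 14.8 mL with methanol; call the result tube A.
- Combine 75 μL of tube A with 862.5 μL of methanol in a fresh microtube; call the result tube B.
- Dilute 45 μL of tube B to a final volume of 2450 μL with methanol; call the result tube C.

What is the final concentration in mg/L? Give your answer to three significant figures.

1.29 mg/L

Step 1: 3.25 mL brought to 14.8 mL → factor 14.8/3.25 = 4.5538
Step 2: 75 μL + 862.5 μL = 937.5 μL total → factor 937.5/75 = 12.5
Step 3: 45 μL brought to 2450 μL → factor 2450/45 = 54.444
Overall dilution factor = 4.5538 × 12.5 × 54.444 = 3099.1
Final = 4.00 mg/mL / 3099.1 = 0.001291 mg/mL = 1.29 mg/L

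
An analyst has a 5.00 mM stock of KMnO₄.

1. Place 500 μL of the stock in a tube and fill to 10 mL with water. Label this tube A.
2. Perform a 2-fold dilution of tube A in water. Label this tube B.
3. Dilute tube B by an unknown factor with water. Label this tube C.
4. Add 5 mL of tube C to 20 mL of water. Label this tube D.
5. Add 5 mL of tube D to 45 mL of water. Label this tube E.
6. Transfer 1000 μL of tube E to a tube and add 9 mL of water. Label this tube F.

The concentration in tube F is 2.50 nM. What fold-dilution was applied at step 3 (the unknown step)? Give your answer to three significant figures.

Step 1: 500 μL brought to 10 mL → factor 10000/500 = 20
Step 2: 2-fold → factor 2
Step 3: unknown factor x
Step 4: 5 mL + 20 mL = 25 mL total → factor 25/5 = 5
Step 5: 5 mL + 45 mL = 50 mL total → factor 50/5 = 10
Step 6: 1000 μL + 9 mL = 10000 μL total → factor 10000/1000 = 10
Product of known-step factors = 20000
Overall factor = 5.00 mM / (2.50 nM) = 2 × 10^6
x = 2 × 10^6 / 20000 = 100

100-fold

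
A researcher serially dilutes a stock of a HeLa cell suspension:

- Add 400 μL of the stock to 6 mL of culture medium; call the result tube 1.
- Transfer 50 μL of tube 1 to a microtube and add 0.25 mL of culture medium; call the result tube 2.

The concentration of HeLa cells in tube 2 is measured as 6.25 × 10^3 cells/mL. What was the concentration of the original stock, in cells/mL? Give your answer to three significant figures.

6.00 × 10^5 cells/mL

Step 1: 400 μL + 6 mL = 6400 μL total → factor 6400/400 = 16
Step 2: 50 μL + 0.25 mL = 300 μL total → factor 300/50 = 6
Overall dilution factor = 16 × 6 = 96
Stock = 6.25 × 10^3 cells/mL × 96 = 6.00 × 10^5 cells/mL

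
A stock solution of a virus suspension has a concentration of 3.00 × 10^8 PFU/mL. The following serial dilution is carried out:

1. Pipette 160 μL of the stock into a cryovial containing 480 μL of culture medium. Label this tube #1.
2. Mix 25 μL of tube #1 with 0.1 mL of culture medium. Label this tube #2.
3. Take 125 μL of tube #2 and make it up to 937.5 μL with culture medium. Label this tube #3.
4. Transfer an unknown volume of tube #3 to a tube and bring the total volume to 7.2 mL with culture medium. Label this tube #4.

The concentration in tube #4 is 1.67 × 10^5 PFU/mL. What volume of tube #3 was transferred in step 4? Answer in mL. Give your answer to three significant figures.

Step 1: 160 μL + 480 μL = 640 μL total → factor 640/160 = 4
Step 2: 25 μL + 0.1 mL = 125 μL total → factor 125/25 = 5
Step 3: 125 μL brought to 937.5 μL → factor 937.5/125 = 7.5
Step 4: v brought to 7.2 mL → factor = 7.2 mL/v
Product of known-step factors = 150
Overall factor = 3.00 × 10^8 PFU/mL / (1.67 × 10^5 PFU/mL) = 1796.4
Step-4 factor = 1796.4 / 150 = 11.976
v = 7.2 mL / 11.976 = 0.601 mL

0.601 mL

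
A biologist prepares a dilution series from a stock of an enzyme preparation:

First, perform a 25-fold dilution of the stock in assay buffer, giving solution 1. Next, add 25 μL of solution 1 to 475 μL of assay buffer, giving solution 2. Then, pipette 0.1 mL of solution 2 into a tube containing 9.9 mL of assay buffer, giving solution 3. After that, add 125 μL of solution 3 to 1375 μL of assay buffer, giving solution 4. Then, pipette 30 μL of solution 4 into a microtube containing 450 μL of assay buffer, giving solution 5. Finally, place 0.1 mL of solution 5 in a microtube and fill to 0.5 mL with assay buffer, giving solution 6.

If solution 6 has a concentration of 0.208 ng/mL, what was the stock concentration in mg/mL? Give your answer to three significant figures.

Step 1: 25-fold → factor 25
Step 2: 25 μL + 475 μL = 500 μL total → factor 500/25 = 20
Step 3: 0.1 mL + 9.9 mL = 10 mL total → factor 10/0.1 = 100
Step 4: 125 μL + 1375 μL = 1500 μL total → factor 1500/125 = 12
Step 5: 30 μL + 450 μL = 480 μL total → factor 480/30 = 16
Step 6: 0.1 mL brought to 0.5 mL → factor 0.5/0.1 = 5
Overall dilution factor = 25 × 20 × 100 × 12 × 16 × 5 = 4.8 × 10^7
Stock = 0.208 ng/mL × 4.8 × 10^7 = 9.984 × 10^6 ng/mL = 9.98 mg/mL

9.98 mg/mL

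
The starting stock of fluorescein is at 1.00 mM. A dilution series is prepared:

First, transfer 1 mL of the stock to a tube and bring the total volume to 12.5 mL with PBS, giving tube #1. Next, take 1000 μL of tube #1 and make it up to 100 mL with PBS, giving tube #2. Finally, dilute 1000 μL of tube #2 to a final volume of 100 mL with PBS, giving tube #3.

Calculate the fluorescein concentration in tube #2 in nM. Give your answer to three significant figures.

800 nM

Step 1: 1 mL brought to 12.5 mL → factor 12.5/1 = 12.5
Step 2: 1000 μL brought to 100 mL → factor 1 × 10^5/1000 = 100
Dilution factor through tube #2 = 12.5 × 100 = 1250
[tube #2] = 1.00 mM / 1250 = 0.0008000 mM = 800 nM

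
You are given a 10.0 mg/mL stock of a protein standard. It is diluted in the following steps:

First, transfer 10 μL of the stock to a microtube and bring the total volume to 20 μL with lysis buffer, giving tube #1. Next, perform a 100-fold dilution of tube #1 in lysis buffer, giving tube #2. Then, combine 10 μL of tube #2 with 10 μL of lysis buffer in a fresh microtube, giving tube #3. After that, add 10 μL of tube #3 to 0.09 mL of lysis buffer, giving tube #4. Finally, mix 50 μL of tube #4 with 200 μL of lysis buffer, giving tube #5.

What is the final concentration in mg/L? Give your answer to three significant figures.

Step 1: 10 μL brought to 20 μL → factor 20/10 = 2
Step 2: 100-fold → factor 100
Step 3: 10 μL + 10 μL = 20 μL total → factor 20/10 = 2
Step 4: 10 μL + 0.09 mL = 100 μL total → factor 100/10 = 10
Step 5: 50 μL + 200 μL = 250 μL total → factor 250/50 = 5
Overall dilution factor = 2 × 100 × 2 × 10 × 5 = 20000
Final = 10.0 mg/mL / 20000 = 0.0005000 mg/mL = 0.500 mg/L

0.500 mg/L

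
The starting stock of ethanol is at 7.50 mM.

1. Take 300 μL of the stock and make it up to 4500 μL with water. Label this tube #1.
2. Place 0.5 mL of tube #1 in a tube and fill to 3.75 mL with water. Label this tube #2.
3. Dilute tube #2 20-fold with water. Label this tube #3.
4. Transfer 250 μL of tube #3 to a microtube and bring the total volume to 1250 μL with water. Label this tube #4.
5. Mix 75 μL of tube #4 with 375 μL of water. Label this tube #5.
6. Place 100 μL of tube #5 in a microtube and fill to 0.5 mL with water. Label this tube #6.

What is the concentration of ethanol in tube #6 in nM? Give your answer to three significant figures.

22.2 nM

Step 1: 300 μL brought to 4500 μL → factor 4500/300 = 15
Step 2: 0.5 mL brought to 3.75 mL → factor 3.75/0.5 = 7.5
Step 3: 20-fold → factor 20
Step 4: 250 μL brought to 1250 μL → factor 1250/250 = 5
Step 5: 75 μL + 375 μL = 450 μL total → factor 450/75 = 6
Step 6: 100 μL brought to 0.5 mL → factor 500/100 = 5
Overall dilution factor = 15 × 7.5 × 20 × 5 × 6 × 5 = 3.375 × 10^5
Final = 7.50 mM / 3.375 × 10^5 = 2.222 × 10^-5 mM = 22.2 nM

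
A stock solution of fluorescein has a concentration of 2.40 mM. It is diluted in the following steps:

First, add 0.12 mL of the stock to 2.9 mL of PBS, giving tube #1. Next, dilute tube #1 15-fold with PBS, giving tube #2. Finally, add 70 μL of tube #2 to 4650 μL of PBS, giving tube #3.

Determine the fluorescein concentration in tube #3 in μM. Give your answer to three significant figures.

Step 1: 0.12 mL + 2.9 mL = 3.02 mL total → factor 3.02/0.12 = 25.167
Step 2: 15-fold → factor 15
Step 3: 70 μL + 4650 μL = 4720 μL total → factor 4720/70 = 67.429
Overall dilution factor = 25.167 × 15 × 67.429 = 25454
Final = 2.40 mM / 25454 = 9.429 × 10^-5 mM = 0.0943 μM

0.0943 μM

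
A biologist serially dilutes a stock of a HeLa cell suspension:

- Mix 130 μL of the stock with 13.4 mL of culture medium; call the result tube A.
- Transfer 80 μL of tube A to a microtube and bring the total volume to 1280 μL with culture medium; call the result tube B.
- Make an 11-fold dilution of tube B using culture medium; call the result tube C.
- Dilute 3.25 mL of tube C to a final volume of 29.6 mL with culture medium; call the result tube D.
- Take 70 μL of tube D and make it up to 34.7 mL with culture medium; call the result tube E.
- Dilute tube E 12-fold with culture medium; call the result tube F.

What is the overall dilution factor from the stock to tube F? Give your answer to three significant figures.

9.92 × 10^8

Step 1: 130 μL + 13.4 mL = 13530 μL total → factor 13530/130 = 104.08
Step 2: 80 μL brought to 1280 μL → factor 1280/80 = 16
Step 3: 11-fold → factor 11
Step 4: 3.25 mL brought to 29.6 mL → factor 29.6/3.25 = 9.1077
Step 5: 70 μL brought to 34.7 mL → factor 34700/70 = 495.71
Step 6: 12-fold → factor 12
Overall dilution factor = 104.08 × 16 × 11 × 9.1077 × 495.71 × 12 = 9.924 × 10^8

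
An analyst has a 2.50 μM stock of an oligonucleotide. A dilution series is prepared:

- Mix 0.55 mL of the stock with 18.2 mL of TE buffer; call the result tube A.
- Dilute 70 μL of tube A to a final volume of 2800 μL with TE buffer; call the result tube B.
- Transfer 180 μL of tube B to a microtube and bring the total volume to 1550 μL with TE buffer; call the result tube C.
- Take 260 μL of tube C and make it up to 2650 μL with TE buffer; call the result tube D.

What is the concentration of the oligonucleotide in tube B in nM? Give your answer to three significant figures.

Step 1: 0.55 mL + 18.2 mL = 18.75 mL total → factor 18.75/0.55 = 34.091
Step 2: 70 μL brought to 2800 μL → factor 2800/70 = 40
Dilution factor through tube B = 34.091 × 40 = 1363.6
[tube B] = 2.50 μM / 1363.6 = 0.001833 μM = 1.83 nM

1.83 nM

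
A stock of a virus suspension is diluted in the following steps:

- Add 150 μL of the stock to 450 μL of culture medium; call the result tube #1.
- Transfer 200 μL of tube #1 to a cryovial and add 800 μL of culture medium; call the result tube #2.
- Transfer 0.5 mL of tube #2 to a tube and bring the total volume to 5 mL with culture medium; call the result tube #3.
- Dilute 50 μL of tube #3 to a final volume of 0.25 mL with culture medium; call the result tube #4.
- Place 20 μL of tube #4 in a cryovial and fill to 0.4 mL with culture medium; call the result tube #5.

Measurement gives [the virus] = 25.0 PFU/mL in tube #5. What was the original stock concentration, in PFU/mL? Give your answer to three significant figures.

5.00 × 10^5 PFU/mL

Step 1: 150 μL + 450 μL = 600 μL total → factor 600/150 = 4
Step 2: 200 μL + 800 μL = 1000 μL total → factor 1000/200 = 5
Step 3: 0.5 mL brought to 5 mL → factor 5/0.5 = 10
Step 4: 50 μL brought to 0.25 mL → factor 250/50 = 5
Step 5: 20 μL brought to 0.4 mL → factor 400/20 = 20
Overall dilution factor = 4 × 5 × 10 × 5 × 20 = 20000
Stock = 25.0 PFU/mL × 20000 = 5.00 × 10^5 PFU/mL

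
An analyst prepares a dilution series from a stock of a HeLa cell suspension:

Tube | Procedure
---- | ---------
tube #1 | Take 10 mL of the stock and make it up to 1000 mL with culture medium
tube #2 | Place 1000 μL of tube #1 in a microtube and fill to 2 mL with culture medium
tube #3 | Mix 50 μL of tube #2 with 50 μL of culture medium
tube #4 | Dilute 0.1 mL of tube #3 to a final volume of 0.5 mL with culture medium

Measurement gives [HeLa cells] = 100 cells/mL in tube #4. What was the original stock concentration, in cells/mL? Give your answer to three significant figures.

Step 1: 10 mL brought to 1000 mL → factor 1000/10 = 100
Step 2: 1000 μL brought to 2 mL → factor 2000/1000 = 2
Step 3: 50 μL + 50 μL = 100 μL total → factor 100/50 = 2
Step 4: 0.1 mL brought to 0.5 mL → factor 0.5/0.1 = 5
Overall dilution factor = 100 × 2 × 2 × 5 = 2000
Stock = 100 cells/mL × 2000 = 2.00 × 10^5 cells/mL

2.00 × 10^5 cells/mL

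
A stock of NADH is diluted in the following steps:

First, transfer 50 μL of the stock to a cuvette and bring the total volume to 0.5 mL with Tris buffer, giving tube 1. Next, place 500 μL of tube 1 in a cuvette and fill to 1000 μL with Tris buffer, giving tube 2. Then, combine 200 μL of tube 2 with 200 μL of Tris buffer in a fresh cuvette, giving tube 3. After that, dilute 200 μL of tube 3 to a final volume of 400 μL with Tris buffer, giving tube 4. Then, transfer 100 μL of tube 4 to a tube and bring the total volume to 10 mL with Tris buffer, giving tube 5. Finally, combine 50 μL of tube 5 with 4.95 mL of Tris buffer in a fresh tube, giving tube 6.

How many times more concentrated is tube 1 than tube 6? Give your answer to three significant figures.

Step 1: 50 μL brought to 0.5 mL → factor 500/50 = 10
Step 2: 500 μL brought to 1000 μL → factor 1000/500 = 2
Step 3: 200 μL + 200 μL = 400 μL total → factor 400/200 = 2
Step 4: 200 μL brought to 400 μL → factor 400/200 = 2
Step 5: 100 μL brought to 10 mL → factor 10000/100 = 100
Step 6: 50 μL + 4.95 mL = 5000 μL total → factor 5000/50 = 100
Dilution factor to tube 1 = 10; to tube 6 = 8 × 10^5
[tube 1]/[tube 6] = (factor to tube 6)/(factor to tube 1) = 8 × 10^5/10 = 8.00 × 10^4

8.00 × 10^4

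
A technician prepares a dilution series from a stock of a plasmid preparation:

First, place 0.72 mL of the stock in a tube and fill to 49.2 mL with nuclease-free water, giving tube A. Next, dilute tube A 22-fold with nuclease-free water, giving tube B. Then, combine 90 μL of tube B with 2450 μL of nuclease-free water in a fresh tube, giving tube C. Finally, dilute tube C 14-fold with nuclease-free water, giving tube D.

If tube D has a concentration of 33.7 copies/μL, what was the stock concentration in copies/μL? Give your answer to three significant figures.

2.00 × 10^7 copies/μL

Step 1: 0.72 mL brought to 49.2 mL → factor 49.2/0.72 = 68.333
Step 2: 22-fold → factor 22
Step 3: 90 μL + 2450 μL = 2540 μL total → factor 2540/90 = 28.222
Step 4: 14-fold → factor 14
Overall dilution factor = 68.333 × 22 × 28.222 × 14 = 5.9398 × 10^5
Stock = 33.7 copies/μL × 5.9398 × 10^5 = 2.00 × 10^7 copies/μL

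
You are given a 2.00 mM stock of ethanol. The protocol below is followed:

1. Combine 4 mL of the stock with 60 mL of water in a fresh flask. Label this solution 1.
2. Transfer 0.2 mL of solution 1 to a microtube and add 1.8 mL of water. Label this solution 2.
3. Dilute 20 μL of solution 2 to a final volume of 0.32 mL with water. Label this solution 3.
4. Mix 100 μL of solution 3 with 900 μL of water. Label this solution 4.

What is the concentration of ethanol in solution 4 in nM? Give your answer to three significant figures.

Step 1: 4 mL + 60 mL = 64 mL total → factor 64/4 = 16
Step 2: 0.2 mL + 1.8 mL = 2 mL total → factor 2/0.2 = 10
Step 3: 20 μL brought to 0.32 mL → factor 320/20 = 16
Step 4: 100 μL + 900 μL = 1000 μL total → factor 1000/100 = 10
Overall dilution factor = 16 × 10 × 16 × 10 = 25600
Final = 2.00 mM / 25600 = 7.813 × 10^-5 mM = 78.1 nM

78.1 nM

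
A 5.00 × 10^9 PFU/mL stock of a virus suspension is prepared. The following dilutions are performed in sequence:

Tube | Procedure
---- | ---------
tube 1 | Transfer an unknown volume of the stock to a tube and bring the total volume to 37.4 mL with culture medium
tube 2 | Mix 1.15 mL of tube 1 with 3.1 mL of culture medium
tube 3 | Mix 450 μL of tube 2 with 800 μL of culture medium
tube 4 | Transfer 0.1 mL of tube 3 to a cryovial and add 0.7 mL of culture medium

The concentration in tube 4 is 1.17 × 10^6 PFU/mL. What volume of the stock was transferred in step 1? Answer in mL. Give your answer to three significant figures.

Step 1: v brought to 37.4 mL → factor = 37.4 mL/v
Step 2: 1.15 mL + 3.1 mL = 4.25 mL total → factor 4.25/1.15 = 3.6957
Step 3: 450 μL + 800 μL = 1250 μL total → factor 1250/450 = 2.7778
Step 4: 0.1 mL + 0.7 mL = 0.8 mL total → factor 0.8/0.1 = 8
Product of known-step factors = 82.126
Overall factor = 5.00 × 10^9 PFU/mL / (1.17 × 10^6 PFU/mL) = 4273.5
Step-1 factor = 4273.5 / 82.126 = 52.036
v = 37.4 mL / 52.036 = 0.719 mL

0.719 mL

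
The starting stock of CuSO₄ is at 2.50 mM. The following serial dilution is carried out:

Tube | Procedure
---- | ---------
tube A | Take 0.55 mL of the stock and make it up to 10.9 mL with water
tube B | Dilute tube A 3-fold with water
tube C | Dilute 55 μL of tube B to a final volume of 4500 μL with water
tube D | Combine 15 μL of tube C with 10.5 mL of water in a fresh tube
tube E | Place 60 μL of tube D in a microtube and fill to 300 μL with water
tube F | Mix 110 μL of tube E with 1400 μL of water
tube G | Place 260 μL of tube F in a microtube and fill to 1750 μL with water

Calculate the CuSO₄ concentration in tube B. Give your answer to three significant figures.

Step 1: 0.55 mL brought to 10.9 mL → factor 10.9/0.55 = 19.818
Step 2: 3-fold → factor 3
Dilution factor through tube B = 19.818 × 3 = 59.455
[tube B] = 2.50 mM / 59.455 = 0.0420 mM

0.0420 mM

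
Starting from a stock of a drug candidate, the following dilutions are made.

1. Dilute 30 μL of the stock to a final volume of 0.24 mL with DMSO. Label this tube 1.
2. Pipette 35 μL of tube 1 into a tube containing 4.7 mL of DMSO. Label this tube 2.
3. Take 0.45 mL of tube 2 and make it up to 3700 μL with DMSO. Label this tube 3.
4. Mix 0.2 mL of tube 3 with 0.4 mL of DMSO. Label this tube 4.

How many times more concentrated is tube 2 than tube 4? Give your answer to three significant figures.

Step 1: 30 μL brought to 0.24 mL → factor 240/30 = 8
Step 2: 35 μL + 4.7 mL = 4735 μL total → factor 4735/35 = 135.29
Step 3: 0.45 mL brought to 3700 μL → factor 3.7/0.45 = 8.2222
Step 4: 0.2 mL + 0.4 mL = 0.6 mL total → factor 0.6/0.2 = 3
Dilution factor to tube 2 = 1082.3; to tube 4 = 26696
[tube 2]/[tube 4] = (factor to tube 4)/(factor to tube 2) = 26696/1082.3 = 24.7

24.7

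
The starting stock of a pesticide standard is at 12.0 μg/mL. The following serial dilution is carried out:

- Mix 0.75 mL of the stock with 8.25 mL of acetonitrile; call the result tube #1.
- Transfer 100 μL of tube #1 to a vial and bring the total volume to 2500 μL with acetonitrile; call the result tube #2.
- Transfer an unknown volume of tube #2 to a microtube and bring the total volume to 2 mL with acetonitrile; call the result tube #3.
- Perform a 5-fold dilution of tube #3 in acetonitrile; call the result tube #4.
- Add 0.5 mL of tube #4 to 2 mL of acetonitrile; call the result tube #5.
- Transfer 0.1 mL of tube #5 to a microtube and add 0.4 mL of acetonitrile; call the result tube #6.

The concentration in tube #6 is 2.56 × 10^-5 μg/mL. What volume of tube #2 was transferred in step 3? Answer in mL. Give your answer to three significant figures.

0.160 mL

Step 1: 0.75 mL + 8.25 mL = 9 mL total → factor 9/0.75 = 12
Step 2: 100 μL brought to 2500 μL → factor 2500/100 = 25
Step 3: v brought to 2 mL → factor = 2 mL/v
Step 4: 5-fold → factor 5
Step 5: 0.5 mL + 2 mL = 2.5 mL total → factor 2.5/0.5 = 5
Step 6: 0.1 mL + 0.4 mL = 0.5 mL total → factor 0.5/0.1 = 5
Product of known-step factors = 37500
Overall factor = 12.0 μg/mL / (2.56 × 10^-5 μg/mL) = 4.6875 × 10^5
Step-3 factor = 4.6875 × 10^5 / 37500 = 12.5
v = 2 mL / 12.5 = 0.160 mL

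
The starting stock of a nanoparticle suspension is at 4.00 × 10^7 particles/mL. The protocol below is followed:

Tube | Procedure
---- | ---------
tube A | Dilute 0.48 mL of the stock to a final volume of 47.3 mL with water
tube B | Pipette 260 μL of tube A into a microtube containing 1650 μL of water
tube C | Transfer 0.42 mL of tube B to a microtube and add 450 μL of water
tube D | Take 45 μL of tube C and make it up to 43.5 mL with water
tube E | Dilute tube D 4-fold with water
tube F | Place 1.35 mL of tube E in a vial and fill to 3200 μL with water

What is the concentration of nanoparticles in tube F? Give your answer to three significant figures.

2.91 particles/mL

Step 1: 0.48 mL brought to 47.3 mL → factor 47.3/0.48 = 98.542
Step 2: 260 μL + 1650 μL = 1910 μL total → factor 1910/260 = 7.3462
Step 3: 0.42 mL + 450 μL = 0.87 mL total → factor 0.87/0.42 = 2.0714
Step 4: 45 μL brought to 43.5 mL → factor 43500/45 = 966.67
Step 5: 4-fold → factor 4
Step 6: 1.35 mL brought to 3200 μL → factor 3.2/1.35 = 2.3704
Overall dilution factor = 98.542 × 7.3462 × 2.0714 × 966.67 × 4 × 2.3704 = 1.3744 × 10^7
Final = 4.00 × 10^7 particles/mL / 1.3744 × 10^7 = 2.91 particles/mL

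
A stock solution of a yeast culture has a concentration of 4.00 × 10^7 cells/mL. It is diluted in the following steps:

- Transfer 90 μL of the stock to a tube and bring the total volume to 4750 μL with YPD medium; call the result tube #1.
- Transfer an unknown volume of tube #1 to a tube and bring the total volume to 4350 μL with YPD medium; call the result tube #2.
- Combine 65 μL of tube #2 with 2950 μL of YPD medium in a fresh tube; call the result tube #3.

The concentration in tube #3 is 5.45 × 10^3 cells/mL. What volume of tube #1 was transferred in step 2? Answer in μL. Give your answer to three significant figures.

1.45 × 10^3 μL

Step 1: 90 μL brought to 4750 μL → factor 4750/90 = 52.778
Step 2: v brought to 4350 μL → factor = 4350 μL/v
Step 3: 65 μL + 2950 μL = 3015 μL total → factor 3015/65 = 46.385
Product of known-step factors = 2448.1
Overall factor = 4.00 × 10^7 cells/mL / (5.45 × 10^3 cells/mL) = 7339.4
Step-2 factor = 7339.4 / 2448.1 = 2.998
v = 4350 μL / 2.998 = 1.45 × 10^3 μL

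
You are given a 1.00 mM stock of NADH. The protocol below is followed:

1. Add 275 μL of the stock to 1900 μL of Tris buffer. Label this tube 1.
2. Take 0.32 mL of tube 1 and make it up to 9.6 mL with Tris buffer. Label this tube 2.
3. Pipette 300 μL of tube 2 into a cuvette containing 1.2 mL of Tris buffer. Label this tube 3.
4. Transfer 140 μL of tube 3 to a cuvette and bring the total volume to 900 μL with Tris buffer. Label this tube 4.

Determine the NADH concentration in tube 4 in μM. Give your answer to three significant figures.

0.131 μM

Step 1: 275 μL + 1900 μL = 2175 μL total → factor 2175/275 = 7.9091
Step 2: 0.32 mL brought to 9.6 mL → factor 9.6/0.32 = 30
Step 3: 300 μL + 1.2 mL = 1500 μL total → factor 1500/300 = 5
Step 4: 140 μL brought to 900 μL → factor 900/140 = 6.4286
Overall dilution factor = 7.9091 × 30 × 5 × 6.4286 = 7626.6
Final = 1.00 mM / 7626.6 = 0.0001311 mM = 0.131 μM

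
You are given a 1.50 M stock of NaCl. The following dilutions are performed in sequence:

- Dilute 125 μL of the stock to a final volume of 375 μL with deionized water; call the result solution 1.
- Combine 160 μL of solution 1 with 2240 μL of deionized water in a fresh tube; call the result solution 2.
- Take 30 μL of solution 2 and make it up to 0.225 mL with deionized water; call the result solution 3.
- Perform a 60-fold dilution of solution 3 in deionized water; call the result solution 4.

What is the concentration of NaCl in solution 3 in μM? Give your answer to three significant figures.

4.44 × 10^3 μM

Step 1: 125 μL brought to 375 μL → factor 375/125 = 3
Step 2: 160 μL + 2240 μL = 2400 μL total → factor 2400/160 = 15
Step 3: 30 μL brought to 0.225 mL → factor 225/30 = 7.5
Dilution factor through solution 3 = 3 × 15 × 7.5 = 337.5
[solution 3] = 1.50 M / 337.5 = 0.004444 M = 4.44 × 10^3 μM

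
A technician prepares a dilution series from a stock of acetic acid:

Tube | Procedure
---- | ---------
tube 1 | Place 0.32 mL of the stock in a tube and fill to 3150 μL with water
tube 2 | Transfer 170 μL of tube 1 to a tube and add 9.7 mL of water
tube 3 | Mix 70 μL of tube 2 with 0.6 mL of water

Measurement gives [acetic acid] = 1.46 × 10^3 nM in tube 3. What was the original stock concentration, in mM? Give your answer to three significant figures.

Step 1: 0.32 mL brought to 3150 μL → factor 3.15/0.32 = 9.8438
Step 2: 170 μL + 9.7 mL = 9870 μL total → factor 9870/170 = 58.059
Step 3: 70 μL + 0.6 mL = 670 μL total → factor 670/70 = 9.5714
Overall dilution factor = 9.8438 × 58.059 × 9.5714 = 5470.2
Stock = 1.46 × 10^3 nM × 5470.2 = 7.987 × 10^6 nM = 7.99 mM

7.99 mM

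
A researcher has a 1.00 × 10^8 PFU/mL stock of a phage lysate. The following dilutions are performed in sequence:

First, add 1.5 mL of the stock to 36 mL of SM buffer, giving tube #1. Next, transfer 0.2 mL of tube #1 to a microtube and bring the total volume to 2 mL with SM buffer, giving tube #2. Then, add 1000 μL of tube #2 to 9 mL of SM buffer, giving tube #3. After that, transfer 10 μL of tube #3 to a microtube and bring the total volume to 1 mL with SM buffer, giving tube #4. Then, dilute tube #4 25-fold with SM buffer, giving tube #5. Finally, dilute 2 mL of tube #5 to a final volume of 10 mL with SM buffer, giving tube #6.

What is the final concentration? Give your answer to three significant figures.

Step 1: 1.5 mL + 36 mL = 37.5 mL total → factor 37.5/1.5 = 25
Step 2: 0.2 mL brought to 2 mL → factor 2/0.2 = 10
Step 3: 1000 μL + 9 mL = 10000 μL total → factor 10000/1000 = 10
Step 4: 10 μL brought to 1 mL → factor 1000/10 = 100
Step 5: 25-fold → factor 25
Step 6: 2 mL brought to 10 mL → factor 10/2 = 5
Overall dilution factor = 25 × 10 × 10 × 100 × 25 × 5 = 3.125 × 10^7
Final = 1.00 × 10^8 PFU/mL / 3.125 × 10^7 = 3.20 PFU/mL

3.20 PFU/mL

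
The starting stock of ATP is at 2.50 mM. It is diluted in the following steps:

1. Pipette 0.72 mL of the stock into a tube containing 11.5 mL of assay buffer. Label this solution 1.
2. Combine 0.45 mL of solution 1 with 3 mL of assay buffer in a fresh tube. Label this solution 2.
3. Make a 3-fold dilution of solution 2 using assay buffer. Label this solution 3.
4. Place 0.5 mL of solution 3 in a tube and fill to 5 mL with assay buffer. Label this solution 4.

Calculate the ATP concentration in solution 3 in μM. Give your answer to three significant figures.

6.40 μM

Step 1: 0.72 mL + 11.5 mL = 12.22 mL total → factor 12.22/0.72 = 16.972
Step 2: 0.45 mL + 3 mL = 3.45 mL total → factor 3.45/0.45 = 7.6667
Step 3: 3-fold → factor 3
Dilution factor through solution 3 = 16.972 × 7.6667 × 3 = 390.36
[solution 3] = 2.50 mM / 390.36 = 0.006404 mM = 6.40 μM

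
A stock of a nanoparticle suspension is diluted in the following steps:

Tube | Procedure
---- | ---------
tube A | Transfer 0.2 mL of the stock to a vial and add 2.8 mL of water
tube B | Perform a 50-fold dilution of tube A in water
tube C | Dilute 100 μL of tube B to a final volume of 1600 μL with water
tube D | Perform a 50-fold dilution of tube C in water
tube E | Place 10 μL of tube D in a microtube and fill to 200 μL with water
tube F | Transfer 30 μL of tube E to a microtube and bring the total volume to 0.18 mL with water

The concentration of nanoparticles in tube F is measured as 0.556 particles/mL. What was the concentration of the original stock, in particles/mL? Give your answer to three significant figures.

4.00 × 10^7 particles/mL

Step 1: 0.2 mL + 2.8 mL = 3 mL total → factor 3/0.2 = 15
Step 2: 50-fold → factor 50
Step 3: 100 μL brought to 1600 μL → factor 1600/100 = 16
Step 4: 50-fold → factor 50
Step 5: 10 μL brought to 200 μL → factor 200/10 = 20
Step 6: 30 μL brought to 0.18 mL → factor 180/30 = 6
Overall dilution factor = 15 × 50 × 16 × 50 × 20 × 6 = 7.2 × 10^7
Stock = 0.556 particles/mL × 7.2 × 10^7 = 4.00 × 10^7 particles/mL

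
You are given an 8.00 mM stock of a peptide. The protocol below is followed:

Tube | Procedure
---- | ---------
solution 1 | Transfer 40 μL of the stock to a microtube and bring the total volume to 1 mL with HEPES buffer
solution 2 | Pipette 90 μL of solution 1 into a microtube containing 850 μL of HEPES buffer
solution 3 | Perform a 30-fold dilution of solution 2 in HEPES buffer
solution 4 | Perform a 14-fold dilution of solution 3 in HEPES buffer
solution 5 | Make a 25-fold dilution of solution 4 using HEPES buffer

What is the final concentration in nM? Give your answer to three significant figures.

Step 1: 40 μL brought to 1 mL → factor 1000/40 = 25
Step 2: 90 μL + 850 μL = 940 μL total → factor 940/90 = 10.444
Step 3: 30-fold → factor 30
Step 4: 14-fold → factor 14
Step 5: 25-fold → factor 25
Overall dilution factor = 25 × 10.444 × 30 × 14 × 25 = 2.7417 × 10^6
Final = 8.00 mM / 2.7417 × 10^6 = 2.918 × 10^-6 mM = 2.92 nM

2.92 nM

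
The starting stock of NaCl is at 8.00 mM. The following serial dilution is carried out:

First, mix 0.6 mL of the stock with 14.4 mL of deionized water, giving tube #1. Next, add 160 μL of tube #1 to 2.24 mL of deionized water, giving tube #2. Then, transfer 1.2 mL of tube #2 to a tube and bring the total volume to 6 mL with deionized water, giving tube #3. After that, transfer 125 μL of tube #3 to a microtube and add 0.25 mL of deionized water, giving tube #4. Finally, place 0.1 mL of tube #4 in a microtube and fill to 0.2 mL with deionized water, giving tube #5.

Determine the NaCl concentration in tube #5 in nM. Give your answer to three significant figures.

711 nM

Step 1: 0.6 mL + 14.4 mL = 15 mL total → factor 15/0.6 = 25
Step 2: 160 μL + 2.24 mL = 2400 μL total → factor 2400/160 = 15
Step 3: 1.2 mL brought to 6 mL → factor 6/1.2 = 5
Step 4: 125 μL + 0.25 mL = 375 μL total → factor 375/125 = 3
Step 5: 0.1 mL brought to 0.2 mL → factor 0.2/0.1 = 2
Overall dilution factor = 25 × 15 × 5 × 3 × 2 = 11250
Final = 8.00 mM / 11250 = 0.0007111 mM = 711 nM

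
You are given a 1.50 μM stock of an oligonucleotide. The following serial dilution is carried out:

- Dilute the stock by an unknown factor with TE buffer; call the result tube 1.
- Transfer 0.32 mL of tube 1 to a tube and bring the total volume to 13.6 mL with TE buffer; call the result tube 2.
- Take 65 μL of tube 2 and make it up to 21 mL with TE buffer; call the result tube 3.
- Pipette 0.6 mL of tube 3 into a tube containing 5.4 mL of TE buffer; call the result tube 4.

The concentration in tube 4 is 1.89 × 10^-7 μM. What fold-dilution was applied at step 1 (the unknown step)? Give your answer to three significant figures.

57.8-fold

Step 1: unknown factor x
Step 2: 0.32 mL brought to 13.6 mL → factor 13.6/0.32 = 42.5
Step 3: 65 μL brought to 21 mL → factor 21000/65 = 323.08
Step 4: 0.6 mL + 5.4 mL = 6 mL total → factor 6/0.6 = 10
Product of known-step factors = 1.3731 × 10^5
Overall factor = 1.50 μM / (1.89 × 10^-7 μM) = 7.9365 × 10^6
x = 7.9365 × 10^6 / 1.3731 × 10^5 = 57.8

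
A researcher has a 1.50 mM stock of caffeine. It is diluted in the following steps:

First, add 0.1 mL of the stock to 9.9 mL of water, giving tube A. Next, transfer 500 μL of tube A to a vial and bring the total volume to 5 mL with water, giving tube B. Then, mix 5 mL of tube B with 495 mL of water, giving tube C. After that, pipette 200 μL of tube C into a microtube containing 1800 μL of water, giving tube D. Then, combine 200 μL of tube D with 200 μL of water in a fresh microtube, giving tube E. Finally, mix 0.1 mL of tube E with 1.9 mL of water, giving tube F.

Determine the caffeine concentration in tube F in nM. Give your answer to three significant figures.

Step 1: 0.1 mL + 9.9 mL = 10 mL total → factor 10/0.1 = 100
Step 2: 500 μL brought to 5 mL → factor 5000/500 = 10
Step 3: 5 mL + 495 mL = 500 mL total → factor 500/5 = 100
Step 4: 200 μL + 1800 μL = 2000 μL total → factor 2000/200 = 10
Step 5: 200 μL + 200 μL = 400 μL total → factor 400/200 = 2
Step 6: 0.1 mL + 1.9 mL = 2 mL total → factor 2/0.1 = 20
Overall dilution factor = 100 × 10 × 100 × 10 × 2 × 20 = 4 × 10^7
Final = 1.50 mM / 4 × 10^7 = 3.750 × 10^-8 mM = 0.0375 nM

0.0375 nM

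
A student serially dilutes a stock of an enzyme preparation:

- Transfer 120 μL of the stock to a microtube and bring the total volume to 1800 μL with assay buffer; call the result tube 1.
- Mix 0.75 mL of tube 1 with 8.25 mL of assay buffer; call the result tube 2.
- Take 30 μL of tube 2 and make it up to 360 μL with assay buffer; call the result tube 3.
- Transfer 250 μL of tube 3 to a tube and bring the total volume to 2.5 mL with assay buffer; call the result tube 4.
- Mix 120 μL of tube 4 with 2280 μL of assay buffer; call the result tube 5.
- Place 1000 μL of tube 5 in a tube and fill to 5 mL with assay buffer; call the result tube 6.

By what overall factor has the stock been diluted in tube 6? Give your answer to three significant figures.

Step 1: 120 μL brought to 1800 μL → factor 1800/120 = 15
Step 2: 0.75 mL + 8.25 mL = 9 mL total → factor 9/0.75 = 12
Step 3: 30 μL brought to 360 μL → factor 360/30 = 12
Step 4: 250 μL brought to 2.5 mL → factor 2500/250 = 10
Step 5: 120 μL + 2280 μL = 2400 μL total → factor 2400/120 = 20
Step 6: 1000 μL brought to 5 mL → factor 5000/1000 = 5
Overall dilution factor = 15 × 12 × 12 × 10 × 20 × 5 = 2.16 × 10^6

2.16 × 10^6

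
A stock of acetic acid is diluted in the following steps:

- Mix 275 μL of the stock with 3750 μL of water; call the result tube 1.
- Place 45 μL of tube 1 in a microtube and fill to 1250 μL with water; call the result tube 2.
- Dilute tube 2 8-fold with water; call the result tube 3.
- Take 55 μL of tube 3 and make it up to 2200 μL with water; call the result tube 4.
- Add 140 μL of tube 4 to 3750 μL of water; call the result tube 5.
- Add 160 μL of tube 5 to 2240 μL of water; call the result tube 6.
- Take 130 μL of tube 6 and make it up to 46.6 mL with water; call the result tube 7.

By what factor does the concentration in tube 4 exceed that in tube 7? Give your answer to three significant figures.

Step 1: 275 μL + 3750 μL = 4025 μL total → factor 4025/275 = 14.636
Step 2: 45 μL brought to 1250 μL → factor 1250/45 = 27.778
Step 3: 8-fold → factor 8
Step 4: 55 μL brought to 2200 μL → factor 2200/55 = 40
Step 5: 140 μL + 3750 μL = 3890 μL total → factor 3890/140 = 27.786
Step 6: 160 μL + 2240 μL = 2400 μL total → factor 2400/160 = 15
Step 7: 130 μL brought to 46.6 mL → factor 46600/130 = 358.46
Dilution factor to tube 4 = 1.301 × 10^5; to tube 7 = 1.9437 × 10^10
[tube 4]/[tube 7] = (factor to tube 7)/(factor to tube 4) = 1.9437 × 10^10/1.301 × 10^5 = 1.49 × 10^5

1.49 × 10^5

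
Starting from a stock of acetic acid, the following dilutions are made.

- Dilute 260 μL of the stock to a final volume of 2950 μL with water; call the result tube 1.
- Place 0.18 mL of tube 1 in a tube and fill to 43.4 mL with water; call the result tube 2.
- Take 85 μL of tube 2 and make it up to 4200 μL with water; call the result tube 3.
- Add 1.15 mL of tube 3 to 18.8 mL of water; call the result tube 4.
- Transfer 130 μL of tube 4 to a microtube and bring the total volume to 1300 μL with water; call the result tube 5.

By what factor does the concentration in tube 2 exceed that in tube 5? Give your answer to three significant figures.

Step 1: 260 μL brought to 2950 μL → factor 2950/260 = 11.346
Step 2: 0.18 mL brought to 43.4 mL → factor 43.4/0.18 = 241.11
Step 3: 85 μL brought to 4200 μL → factor 4200/85 = 49.412
Step 4: 1.15 mL + 18.8 mL = 19.95 mL total → factor 19.95/1.15 = 17.348
Step 5: 130 μL brought to 1300 μL → factor 1300/130 = 10
Dilution factor to tube 2 = 2735.7; to tube 5 = 2.345 × 10^7
[tube 2]/[tube 5] = (factor to tube 5)/(factor to tube 2) = 2.345 × 10^7/2735.7 = 8.57 × 10^3

8.57 × 10^3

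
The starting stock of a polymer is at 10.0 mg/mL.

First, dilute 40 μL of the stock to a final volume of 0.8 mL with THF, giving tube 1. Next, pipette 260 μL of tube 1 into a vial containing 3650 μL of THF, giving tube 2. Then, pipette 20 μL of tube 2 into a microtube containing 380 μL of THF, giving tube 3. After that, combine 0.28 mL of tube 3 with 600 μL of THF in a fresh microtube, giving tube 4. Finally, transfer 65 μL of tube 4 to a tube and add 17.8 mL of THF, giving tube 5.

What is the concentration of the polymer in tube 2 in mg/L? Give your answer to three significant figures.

33.2 mg/L

Step 1: 40 μL brought to 0.8 mL → factor 800/40 = 20
Step 2: 260 μL + 3650 μL = 3910 μL total → factor 3910/260 = 15.038
Dilution factor through tube 2 = 20 × 15.038 = 300.77
[tube 2] = 10.0 mg/mL / 300.77 = 0.03325 mg/mL = 33.2 mg/L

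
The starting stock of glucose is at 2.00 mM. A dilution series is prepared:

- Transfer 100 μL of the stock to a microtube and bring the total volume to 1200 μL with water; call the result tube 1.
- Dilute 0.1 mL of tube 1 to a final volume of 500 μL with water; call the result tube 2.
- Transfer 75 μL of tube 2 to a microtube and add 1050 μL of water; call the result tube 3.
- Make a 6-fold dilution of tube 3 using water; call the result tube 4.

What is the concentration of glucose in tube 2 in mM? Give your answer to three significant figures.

Step 1: 100 μL brought to 1200 μL → factor 1200/100 = 12
Step 2: 0.1 mL brought to 500 μL → factor 0.5/0.1 = 5
Dilution factor through tube 2 = 12 × 5 = 60
[tube 2] = 2.00 mM / 60 = 0.0333 mM

0.0333 mM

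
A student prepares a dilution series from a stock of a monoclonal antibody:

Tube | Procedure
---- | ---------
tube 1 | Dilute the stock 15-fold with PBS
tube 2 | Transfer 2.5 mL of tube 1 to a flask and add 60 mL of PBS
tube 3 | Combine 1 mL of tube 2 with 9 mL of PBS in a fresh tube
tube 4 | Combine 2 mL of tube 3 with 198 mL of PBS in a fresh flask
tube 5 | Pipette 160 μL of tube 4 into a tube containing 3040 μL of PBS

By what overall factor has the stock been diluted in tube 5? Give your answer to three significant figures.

Step 1: 15-fold → factor 15
Step 2: 2.5 mL + 60 mL = 62.5 mL total → factor 62.5/2.5 = 25
Step 3: 1 mL + 9 mL = 10 mL total → factor 10/1 = 10
Step 4: 2 mL + 198 mL = 200 mL total → factor 200/2 = 100
Step 5: 160 μL + 3040 μL = 3200 μL total → factor 3200/160 = 20
Overall dilution factor = 15 × 25 × 10 × 100 × 20 = 7.5 × 10^6

7.50 × 10^6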